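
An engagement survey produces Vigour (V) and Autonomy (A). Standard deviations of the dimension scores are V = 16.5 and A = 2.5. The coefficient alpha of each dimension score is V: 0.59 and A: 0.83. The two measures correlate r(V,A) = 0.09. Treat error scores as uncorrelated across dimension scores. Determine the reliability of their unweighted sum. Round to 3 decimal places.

0.606

Var(V+A) = 16.5² + 2.5² + 2·[16.5·2.5·0.09] = 278.5 + 7.425 = 285.925.
Because errors are independent across components, Cov(Tᵢ,Tⱼ) = Cov(Xᵢ,Xⱼ); the off-diagonal part of the true-score variance is the same as above.
True-score variance = [16.5²·0.59 + 2.5²·0.83] + 7.425 = 165.815 + 7.425 = 173.24.
Reliability = 173.24 / 285.925 = 0.606.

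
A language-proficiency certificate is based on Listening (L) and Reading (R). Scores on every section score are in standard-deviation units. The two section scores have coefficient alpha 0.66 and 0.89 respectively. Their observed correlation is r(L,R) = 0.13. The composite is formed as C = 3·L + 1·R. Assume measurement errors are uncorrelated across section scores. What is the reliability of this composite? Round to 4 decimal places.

Var(C) = 3² + 1 + 2·[3·0.13] = 10 + 0.78 = 10.78.
With uncorrelated errors the cross-covariances are all true-score covariance, so they carry over unchanged; only the diagonal terms shrink to ρᵢσᵢ².
True-score variance = [3²·0.66 + 0.89] + 0.78 = 6.83 + 0.78 = 7.61.
Reliability = 7.61 / 10.78 = 0.7059.

0.7059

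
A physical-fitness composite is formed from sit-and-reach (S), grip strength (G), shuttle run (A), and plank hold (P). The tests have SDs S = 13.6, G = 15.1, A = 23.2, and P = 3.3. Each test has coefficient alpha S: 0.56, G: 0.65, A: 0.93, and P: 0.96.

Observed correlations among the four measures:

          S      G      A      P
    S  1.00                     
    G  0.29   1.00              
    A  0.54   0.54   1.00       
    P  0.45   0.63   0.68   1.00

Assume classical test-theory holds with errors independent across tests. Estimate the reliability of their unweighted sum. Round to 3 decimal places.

Var(S+G+A+P) = 13.6² + 15.1² + 23.2² + 3.3² + 2·[13.6·15.1·0.29 + 13.6·23.2·0.54 + 13.6·3.3·0.45 + 15.1·23.2·0.54 + 15.1·3.3·0.63 + 23.2·3.3·0.68] = 962.1 + 1045.52 = 2007.62.
Because errors are independent across components, Cov(Tᵢ,Tⱼ) = Cov(Xᵢ,Xⱼ); the off-diagonal part of the true-score variance is the same as above.
True-score variance = [13.6²·0.56 + 15.1²·0.65 + 23.2²·0.93 + 3.3²·0.96] + 1045.52 = 762.802 + 1045.52 = 1808.32.
Reliability = 1808.32 / 2007.62 = 0.901.

0.901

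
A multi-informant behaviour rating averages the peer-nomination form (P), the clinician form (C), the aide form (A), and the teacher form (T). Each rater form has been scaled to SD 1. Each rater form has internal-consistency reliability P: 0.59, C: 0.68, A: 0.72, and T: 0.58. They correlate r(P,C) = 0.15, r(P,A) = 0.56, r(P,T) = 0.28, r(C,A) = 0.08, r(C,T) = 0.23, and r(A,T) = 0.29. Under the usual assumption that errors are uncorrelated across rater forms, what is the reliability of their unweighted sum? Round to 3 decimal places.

0.801

Var(P+C+A+T) = 4 + 2·[0.15 + 0.56 + 0.28 + 0.08 + 0.23 + 0.29] = 4 + 3.18 = 7.18.
With uncorrelated errors the cross-covariances are all true-score covariance, so they carry over unchanged; only the diagonal terms shrink to ρᵢσᵢ².
True-score variance = [0.59 + 0.68 + 0.72 + 0.58] + 3.18 = 2.57 + 3.18 = 5.75.
Reliability = 5.75 / 7.18 = 0.801.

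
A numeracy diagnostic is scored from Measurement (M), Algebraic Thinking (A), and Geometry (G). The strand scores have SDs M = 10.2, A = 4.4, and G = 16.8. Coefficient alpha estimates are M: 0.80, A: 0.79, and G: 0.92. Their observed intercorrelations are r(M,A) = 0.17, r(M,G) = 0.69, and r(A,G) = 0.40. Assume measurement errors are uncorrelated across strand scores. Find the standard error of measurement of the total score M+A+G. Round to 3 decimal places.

6.889

Var(total) = 405.64 + 310.872 = 716.512.
True-score variance = 358.187 + 310.872 = 669.059, so reliability = 0.9338.
Error variance = 716.512 − 669.059 = 47.4528; SEM = √47.4528 = 6.889.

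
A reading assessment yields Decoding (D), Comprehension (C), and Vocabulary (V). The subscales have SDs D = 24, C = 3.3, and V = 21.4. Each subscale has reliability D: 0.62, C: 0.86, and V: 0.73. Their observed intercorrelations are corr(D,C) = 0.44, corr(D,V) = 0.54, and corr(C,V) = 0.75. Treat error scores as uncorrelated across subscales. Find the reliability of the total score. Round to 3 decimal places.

0.806

Var(D+C+V) = 24² + 3.3² + 21.4² + 2·[24·3.3·0.44 + 24·21.4·0.54 + 3.3·21.4·0.75] = 1044.85 + 730.314 = 1775.16.
With uncorrelated errors the cross-covariances are all true-score covariance, so they carry over unchanged; only the diagonal terms shrink to ρᵢσᵢ².
True-score variance = [24²·0.62 + 3.3²·0.86 + 21.4²·0.73] + 730.314 = 700.796 + 730.314 = 1431.11.
Reliability = 1431.11 / 1775.16 = 0.806.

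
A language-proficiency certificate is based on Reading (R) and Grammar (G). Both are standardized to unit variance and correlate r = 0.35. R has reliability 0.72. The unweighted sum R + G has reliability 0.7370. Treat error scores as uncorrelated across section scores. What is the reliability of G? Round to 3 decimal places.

0.570

Var(R+G) = 2 + 2·0.35 = 2.700.
True-score variance = ρ_R + ρ_G + 2·0.35, so 0.7370 = (0.72 + ρ_G + 0.70) / 2.700.
ρ_G = 0.7370·2.700 − 0.72 − 0.70 = 0.570.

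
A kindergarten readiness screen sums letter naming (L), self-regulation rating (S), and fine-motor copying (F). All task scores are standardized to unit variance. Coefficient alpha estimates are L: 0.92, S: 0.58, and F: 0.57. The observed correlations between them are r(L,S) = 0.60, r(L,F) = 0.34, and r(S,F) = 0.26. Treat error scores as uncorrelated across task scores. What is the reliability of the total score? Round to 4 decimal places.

0.8278

Var(L+S+F) = 3 + 2·[0.60 + 0.34 + 0.26] = 3 + 2.4 = 5.4.
Because errors are independent across components, Cov(Tᵢ,Tⱼ) = Cov(Xᵢ,Xⱼ); the off-diagonal part of the true-score variance is the same as above.
True-score variance = [0.92 + 0.58 + 0.57] + 2.4 = 2.07 + 2.4 = 4.47.
Reliability = 4.47 / 5.4 = 0.8278.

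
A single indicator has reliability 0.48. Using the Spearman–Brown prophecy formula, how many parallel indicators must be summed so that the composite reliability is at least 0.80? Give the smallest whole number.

k ≥ ρ*(1−ρ₁)/(ρ₁(1−ρ*)) = 0.80·0.52 / (0.48·0.20) = 4.333.
Smallest integer k = 5.

5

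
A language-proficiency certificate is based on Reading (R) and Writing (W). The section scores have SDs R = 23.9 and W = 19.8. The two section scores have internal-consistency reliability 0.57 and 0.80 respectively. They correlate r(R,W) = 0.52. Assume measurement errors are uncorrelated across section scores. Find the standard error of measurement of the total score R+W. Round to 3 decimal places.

Var(total) = 963.25 + 492.149 = 1455.4.
True-score variance = 639.222 + 492.149 = 1131.37, so reliability = 0.7774.
Error variance = 1455.4 − 1131.37 = 324.028; SEM = √324.028 = 18.001.

18.001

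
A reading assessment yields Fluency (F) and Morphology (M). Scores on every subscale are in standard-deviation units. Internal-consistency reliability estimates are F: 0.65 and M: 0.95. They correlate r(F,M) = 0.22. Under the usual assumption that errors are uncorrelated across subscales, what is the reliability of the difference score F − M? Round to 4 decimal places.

0.7436

Var(F−M) = 1 + 1 − 2·0.22 = 2 − 0.44 = 1.56.
Because errors are independent across components, Cov(Tᵢ,Tⱼ) = Cov(Xᵢ,Xⱼ); the off-diagonal part of the true-score variance is the same as above.
True-score variance = [0.65 + 0.95] − 0.44 = 1.6 − 0.44 = 1.16.
Reliability = 1.16 / 1.56 = 0.7436.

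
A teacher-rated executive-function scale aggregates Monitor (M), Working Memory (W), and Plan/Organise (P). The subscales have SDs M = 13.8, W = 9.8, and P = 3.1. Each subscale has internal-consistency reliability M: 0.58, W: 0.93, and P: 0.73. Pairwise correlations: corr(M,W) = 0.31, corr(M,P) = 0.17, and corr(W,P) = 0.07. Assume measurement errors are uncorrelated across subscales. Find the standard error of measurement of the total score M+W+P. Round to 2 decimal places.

9.45

Var(total) = 296.09 + 102.647 = 398.737.
True-score variance = 206.788 + 102.647 = 309.435, so reliability = 0.7760.
Error variance = 398.737 − 309.435 = 89.3023; SEM = √89.3023 = 9.45.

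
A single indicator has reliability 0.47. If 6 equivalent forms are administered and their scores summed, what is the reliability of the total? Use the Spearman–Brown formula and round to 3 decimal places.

ρ_k = kρ / (1 + (k−1)ρ) = 6·0.47 / (1 + 5·0.47) = 2.820 / 3.350 = 0.842.

0.842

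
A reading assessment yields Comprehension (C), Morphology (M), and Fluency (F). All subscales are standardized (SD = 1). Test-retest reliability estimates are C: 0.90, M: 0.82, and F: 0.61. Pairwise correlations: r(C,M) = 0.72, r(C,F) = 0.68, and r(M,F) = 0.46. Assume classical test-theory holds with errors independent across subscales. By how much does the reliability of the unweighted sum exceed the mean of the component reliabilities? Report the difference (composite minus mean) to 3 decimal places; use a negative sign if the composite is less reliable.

Var(sum) = 3 + 3.72 = 6.72; true-score variance = 2.33 + 3.72 = 6.05; composite reliability = 0.9003.
Mean component reliability = 0.7767.
Difference = 0.9003 − 0.7767 = 0.124.

0.124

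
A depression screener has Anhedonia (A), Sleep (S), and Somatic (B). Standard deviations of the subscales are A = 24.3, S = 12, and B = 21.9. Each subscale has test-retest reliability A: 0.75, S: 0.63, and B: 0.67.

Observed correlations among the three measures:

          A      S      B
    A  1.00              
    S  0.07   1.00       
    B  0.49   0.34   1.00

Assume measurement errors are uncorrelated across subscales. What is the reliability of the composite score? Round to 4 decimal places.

0.8163

Var(A+S+B) = 24.3² + 12² + 21.9² + 2·[24.3·12·0.07 + 24.3·21.9·0.49 + 12·21.9·0.34] = 1214.1 + 741.055 = 1955.15.
With uncorrelated errors the cross-covariances are all true-score covariance, so they carry over unchanged; only the diagonal terms shrink to ρᵢσᵢ².
True-score variance = [24.3²·0.75 + 12²·0.63 + 21.9²·0.67] + 741.055 = 854.926 + 741.055 = 1595.98.
Reliability = 1595.98 / 1955.15 = 0.8163.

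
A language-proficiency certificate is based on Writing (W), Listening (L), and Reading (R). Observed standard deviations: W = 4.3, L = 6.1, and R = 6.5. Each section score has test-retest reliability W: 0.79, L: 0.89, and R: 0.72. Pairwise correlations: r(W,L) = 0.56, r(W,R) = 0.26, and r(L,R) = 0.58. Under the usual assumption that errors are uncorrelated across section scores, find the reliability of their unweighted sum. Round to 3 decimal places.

0.895

Var(W+L+R) = 4.3² + 6.1² + 6.5² + 2·[4.3·6.1·0.56 + 4.3·6.5·0.26 + 6.1·6.5·0.58] = 97.95 + 89.9056 = 187.856.
With uncorrelated errors the cross-covariances are all true-score covariance, so they carry over unchanged; only the diagonal terms shrink to ρᵢσᵢ².
True-score variance = [4.3²·0.79 + 6.1²·0.89 + 6.5²·0.72] + 89.9056 = 78.144 + 89.9056 = 168.05.
Reliability = 168.05 / 187.856 = 0.895.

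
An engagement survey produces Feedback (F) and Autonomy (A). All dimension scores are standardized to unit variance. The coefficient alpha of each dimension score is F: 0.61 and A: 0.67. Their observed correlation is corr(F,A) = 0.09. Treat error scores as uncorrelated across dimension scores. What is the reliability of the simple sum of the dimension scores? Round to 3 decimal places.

Var(F+A) = 2 + 2·[0.09] = 2 + 0.18 = 2.18.
Because errors are independent across components, Cov(Tᵢ,Tⱼ) = Cov(Xᵢ,Xⱼ); the off-diagonal part of the true-score variance is the same as above.
True-score variance = [0.61 + 0.67] + 0.18 = 1.28 + 0.18 = 1.46.
Reliability = 1.46 / 2.18 = 0.670.

0.670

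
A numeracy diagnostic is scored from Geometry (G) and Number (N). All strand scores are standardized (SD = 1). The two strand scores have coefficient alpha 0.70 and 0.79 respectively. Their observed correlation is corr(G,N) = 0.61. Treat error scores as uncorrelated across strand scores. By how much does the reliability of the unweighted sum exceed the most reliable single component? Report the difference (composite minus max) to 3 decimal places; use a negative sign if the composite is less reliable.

0.052

Var(sum) = 2 + 1.22 = 3.22; true-score variance = 1.49 + 1.22 = 2.71; composite reliability = 0.8416.
Max component reliability = 0.7900.
Difference = 0.8416 − 0.7900 = 0.052.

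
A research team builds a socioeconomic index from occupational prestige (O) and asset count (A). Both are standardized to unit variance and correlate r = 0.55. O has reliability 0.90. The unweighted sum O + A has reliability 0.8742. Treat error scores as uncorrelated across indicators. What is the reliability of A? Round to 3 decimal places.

0.710

Var(O+A) = 2 + 2·0.55 = 3.100.
True-score variance = ρ_O + ρ_A + 2·0.55, so 0.8742 = (0.90 + ρ_A + 1.10) / 3.100.
ρ_A = 0.8742·3.100 − 0.90 − 1.10 = 0.710.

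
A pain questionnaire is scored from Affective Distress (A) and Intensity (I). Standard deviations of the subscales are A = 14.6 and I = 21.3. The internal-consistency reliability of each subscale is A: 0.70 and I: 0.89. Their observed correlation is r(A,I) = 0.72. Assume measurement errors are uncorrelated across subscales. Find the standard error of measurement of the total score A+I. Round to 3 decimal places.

Var(total) = 666.85 + 447.811 = 1114.66.
True-score variance = 552.996 + 447.811 = 1000.81, so reliability = 0.8979.
Error variance = 1114.66 − 1000.81 = 113.854; SEM = √113.854 = 10.670.

10.670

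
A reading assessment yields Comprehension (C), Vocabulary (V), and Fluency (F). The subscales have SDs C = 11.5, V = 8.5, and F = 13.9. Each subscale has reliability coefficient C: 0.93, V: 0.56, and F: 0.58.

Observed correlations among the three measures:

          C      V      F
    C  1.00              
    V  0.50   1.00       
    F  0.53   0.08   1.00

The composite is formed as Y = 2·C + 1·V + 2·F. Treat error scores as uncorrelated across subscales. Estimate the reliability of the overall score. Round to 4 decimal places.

0.8278

Var(Y) = 2²·11.5² + 8.5² + 2²·13.9² + 2·[2·11.5·8.5·0.50 + 4·11.5·13.9·0.53 + 2·8.5·13.9·0.08] = 1374.09 + 911.072 = 2285.16.
Because errors are independent across components, Cov(Tᵢ,Tⱼ) = Cov(Xᵢ,Xⱼ); the off-diagonal part of the true-score variance is the same as above.
True-score variance = [2²·11.5²·0.93 + 8.5²·0.56 + 2²·13.9²·0.58] + 911.072 = 980.677 + 911.072 = 1891.75.
Reliability = 1891.75 / 2285.16 = 0.8278.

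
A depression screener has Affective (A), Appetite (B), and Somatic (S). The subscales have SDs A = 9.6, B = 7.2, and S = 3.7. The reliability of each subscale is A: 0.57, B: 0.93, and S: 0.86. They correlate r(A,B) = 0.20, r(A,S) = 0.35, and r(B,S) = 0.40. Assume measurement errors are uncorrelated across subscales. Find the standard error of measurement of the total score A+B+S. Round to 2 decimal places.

6.72

Var(total) = 157.69 + 73.824 = 231.514.
True-score variance = 112.516 + 73.824 = 186.34, so reliability = 0.8049.
Error variance = 231.514 − 186.34 = 45.1742; SEM = √45.1742 = 6.72.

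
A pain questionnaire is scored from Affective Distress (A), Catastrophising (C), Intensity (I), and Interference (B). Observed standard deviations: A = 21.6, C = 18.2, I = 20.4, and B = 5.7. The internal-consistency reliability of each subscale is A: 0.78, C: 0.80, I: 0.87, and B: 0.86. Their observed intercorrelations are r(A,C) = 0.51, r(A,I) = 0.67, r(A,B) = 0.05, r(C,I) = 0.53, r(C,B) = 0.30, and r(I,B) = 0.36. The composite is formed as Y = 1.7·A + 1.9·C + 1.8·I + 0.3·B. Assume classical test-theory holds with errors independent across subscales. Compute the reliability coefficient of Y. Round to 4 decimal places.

Var(Y) = 1.7²·21.6² + 1.9²·18.2² + 1.8²·20.4² + 0.3²·5.7² + 2·[3.23·21.6·18.2·0.51 + 3.06·21.6·20.4·0.67 + 0.51·21.6·5.7·0.05 + 3.42·18.2·20.4·0.53 + 0.57·18.2·5.7·0.30 + 0.54·20.4·5.7·0.36] = 3895.42 + 4534.91 = 8430.32.
With uncorrelated errors the cross-covariances are all true-score covariance, so they carry over unchanged; only the diagonal terms shrink to ρᵢσᵢ².
True-score variance = [1.7²·21.6²·0.78 + 1.9²·18.2²·0.80 + 1.8²·20.4²·0.87 + 0.3²·5.7²·0.86] + 4534.91 = 3183.93 + 4534.91 = 7718.83.
Reliability = 7718.83 / 8430.32 = 0.9156.

0.9156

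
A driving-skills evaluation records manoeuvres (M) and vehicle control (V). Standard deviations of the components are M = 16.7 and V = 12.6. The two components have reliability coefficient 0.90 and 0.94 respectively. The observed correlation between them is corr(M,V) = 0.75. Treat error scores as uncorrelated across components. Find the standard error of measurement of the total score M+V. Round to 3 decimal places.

6.117

Var(total) = 437.65 + 315.63 = 753.28.
True-score variance = 400.235 + 315.63 = 715.865, so reliability = 0.9503.
Error variance = 753.28 − 715.865 = 37.4146; SEM = √37.4146 = 6.117.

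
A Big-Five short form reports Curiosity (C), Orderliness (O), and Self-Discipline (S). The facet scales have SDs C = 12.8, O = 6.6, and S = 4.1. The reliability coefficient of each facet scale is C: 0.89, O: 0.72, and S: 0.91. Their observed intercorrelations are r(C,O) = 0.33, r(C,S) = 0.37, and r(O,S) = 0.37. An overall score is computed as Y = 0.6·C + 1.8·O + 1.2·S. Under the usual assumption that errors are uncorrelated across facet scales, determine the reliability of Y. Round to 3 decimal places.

0.865

Var(Y) = 0.6²·12.8² + 1.8²·6.6² + 1.2²·4.1² + 2·[1.08·12.8·6.6·0.33 + 0.72·12.8·4.1·0.37 + 2.16·6.6·4.1·0.37] = 224.323 + 131.431 = 355.755.
Under uncorrelated errors the observed covariances equal the true-score covariances, so only the own-variance terms attenuate.
True-score variance = [0.6²·12.8²·0.89 + 1.8²·6.6²·0.72 + 1.2²·4.1²·0.91] + 131.431 = 176.139 + 131.431 = 307.57.
Reliability = 307.57 / 355.755 = 0.865.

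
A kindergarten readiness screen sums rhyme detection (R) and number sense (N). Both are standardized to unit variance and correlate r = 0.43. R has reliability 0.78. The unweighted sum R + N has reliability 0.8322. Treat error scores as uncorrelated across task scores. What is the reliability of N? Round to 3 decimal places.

Var(R+N) = 2 + 2·0.43 = 2.860.
True-score variance = ρ_R + ρ_N + 2·0.43, so 0.8322 = (0.78 + ρ_N + 0.86) / 2.860.
ρ_N = 0.8322·2.860 − 0.78 − 0.86 = 0.740.

0.740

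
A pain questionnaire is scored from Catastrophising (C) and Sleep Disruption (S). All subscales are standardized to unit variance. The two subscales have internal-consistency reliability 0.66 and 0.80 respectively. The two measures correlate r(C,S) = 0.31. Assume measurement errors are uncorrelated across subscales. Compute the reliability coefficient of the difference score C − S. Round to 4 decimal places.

0.6087

Var(C−S) = 1 + 1 − 2·0.31 = 2 − 0.62 = 1.38.
With uncorrelated errors the cross-covariances are all true-score covariance, so they carry over unchanged; only the diagonal terms shrink to ρᵢσᵢ².
True-score variance = [0.66 + 0.80] − 0.62 = 1.46 − 0.62 = 0.84.
Reliability = 0.84 / 1.38 = 0.6087.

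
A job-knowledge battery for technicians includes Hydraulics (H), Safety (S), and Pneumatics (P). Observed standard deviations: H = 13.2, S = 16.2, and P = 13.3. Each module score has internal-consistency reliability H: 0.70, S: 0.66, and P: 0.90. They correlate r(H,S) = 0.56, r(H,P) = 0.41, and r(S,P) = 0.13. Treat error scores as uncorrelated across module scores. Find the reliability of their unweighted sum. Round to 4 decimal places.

Var(H+S+P) = 13.2² + 16.2² + 13.3² + 2·[13.2·16.2·0.56 + 13.2·13.3·0.41 + 16.2·13.3·0.13] = 613.57 + 439.48 = 1053.05.
Under uncorrelated errors the observed covariances equal the true-score covariances, so only the own-variance terms attenuate.
True-score variance = [13.2²·0.70 + 16.2²·0.66 + 13.3²·0.90] + 439.48 = 454.379 + 439.48 = 893.859.
Reliability = 893.859 / 1053.05 = 0.8488.

0.8488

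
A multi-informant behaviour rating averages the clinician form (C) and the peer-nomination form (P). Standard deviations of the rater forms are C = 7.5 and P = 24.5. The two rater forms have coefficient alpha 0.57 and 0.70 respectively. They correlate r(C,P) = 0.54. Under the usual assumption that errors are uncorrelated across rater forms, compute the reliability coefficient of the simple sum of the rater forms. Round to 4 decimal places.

0.7611

Var(C+P) = 7.5² + 24.5² + 2·[7.5·24.5·0.54] = 656.5 + 198.45 = 854.95.
Because errors are independent across components, Cov(Tᵢ,Tⱼ) = Cov(Xᵢ,Xⱼ); the off-diagonal part of the true-score variance is the same as above.
True-score variance = [7.5²·0.57 + 24.5²·0.70] + 198.45 = 452.237 + 198.45 = 650.688.
Reliability = 650.688 / 854.95 = 0.7611.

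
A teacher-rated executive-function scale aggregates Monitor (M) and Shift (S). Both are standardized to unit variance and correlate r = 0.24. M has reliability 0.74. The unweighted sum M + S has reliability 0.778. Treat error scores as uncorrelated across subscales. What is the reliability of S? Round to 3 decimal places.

Var(M+S) = 2 + 2·0.24 = 2.480.
True-score variance = ρ_M + ρ_S + 2·0.24, so 0.778 = (0.74 + ρ_S + 0.48) / 2.480.
ρ_S = 0.778·2.480 − 0.74 − 0.48 = 0.709.

0.709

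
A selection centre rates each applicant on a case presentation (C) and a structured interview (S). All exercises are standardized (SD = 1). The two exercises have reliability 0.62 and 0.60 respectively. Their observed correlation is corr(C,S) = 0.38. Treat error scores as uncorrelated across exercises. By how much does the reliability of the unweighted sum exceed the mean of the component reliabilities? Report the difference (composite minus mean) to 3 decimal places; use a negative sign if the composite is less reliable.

0.107

Var(sum) = 2 + 0.76 = 2.76; true-score variance = 1.22 + 0.76 = 1.98; composite reliability = 0.7174.
Mean component reliability = 0.6100.
Difference = 0.7174 − 0.6100 = 0.107.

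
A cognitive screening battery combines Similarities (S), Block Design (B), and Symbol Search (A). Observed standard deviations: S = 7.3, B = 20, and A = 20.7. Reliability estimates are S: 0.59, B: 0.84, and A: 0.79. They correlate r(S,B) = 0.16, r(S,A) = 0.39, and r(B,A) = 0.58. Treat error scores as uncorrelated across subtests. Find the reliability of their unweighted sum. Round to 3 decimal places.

Var(S+B+A) = 7.3² + 20² + 20.7² + 2·[7.3·20·0.16 + 7.3·20.7·0.39 + 20·20.7·0.58] = 881.78 + 644.826 = 1526.61.
Because errors are independent across components, Cov(Tᵢ,Tⱼ) = Cov(Xᵢ,Xⱼ); the off-diagonal part of the true-score variance is the same as above.
True-score variance = [7.3²·0.59 + 20²·0.84 + 20.7²·0.79] + 644.826 = 705.948 + 644.826 = 1350.77.
Reliability = 1350.77 / 1526.61 = 0.885.

0.885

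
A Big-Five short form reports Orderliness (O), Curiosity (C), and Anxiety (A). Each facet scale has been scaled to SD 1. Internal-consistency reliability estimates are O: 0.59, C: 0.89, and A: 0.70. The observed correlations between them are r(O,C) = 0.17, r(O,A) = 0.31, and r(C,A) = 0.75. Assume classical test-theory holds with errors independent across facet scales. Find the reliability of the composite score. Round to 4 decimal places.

0.8498

Var(O+C+A) = 3 + 2·[0.17 + 0.31 + 0.75] = 3 + 2.46 = 5.46.
With uncorrelated errors the cross-covariances are all true-score covariance, so they carry over unchanged; only the diagonal terms shrink to ρᵢσᵢ².
True-score variance = [0.59 + 0.89 + 0.70] + 2.46 = 2.18 + 2.46 = 4.64.
Reliability = 4.64 / 5.46 = 0.8498.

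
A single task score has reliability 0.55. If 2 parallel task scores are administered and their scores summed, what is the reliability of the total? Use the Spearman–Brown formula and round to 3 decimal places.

0.710

ρ_k = kρ / (1 + (k−1)ρ) = 2·0.55 / (1 + 1·0.55) = 1.100 / 1.550 = 0.710.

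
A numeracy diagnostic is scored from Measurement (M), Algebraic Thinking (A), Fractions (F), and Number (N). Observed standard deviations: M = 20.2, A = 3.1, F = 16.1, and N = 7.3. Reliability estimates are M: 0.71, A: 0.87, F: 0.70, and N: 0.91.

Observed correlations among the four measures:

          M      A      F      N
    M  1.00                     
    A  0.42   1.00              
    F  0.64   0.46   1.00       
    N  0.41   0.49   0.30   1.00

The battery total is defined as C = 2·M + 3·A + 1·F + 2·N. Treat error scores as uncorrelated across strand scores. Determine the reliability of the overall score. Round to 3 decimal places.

0.863

Var(C) = 2²·20.2² + 3²·3.1² + 16.1² + 2²·7.3² + 2·[6·20.2·3.1·0.42 + 2·20.2·16.1·0.64 + 4·20.2·7.3·0.41 + 3·3.1·16.1·0.46 + 6·3.1·7.3·0.49 + 2·16.1·7.3·0.30] = 2191.02 + 2043.69 = 4234.71.
Under uncorrelated errors the observed covariances equal the true-score covariances, so only the own-variance terms attenuate.
True-score variance = [2²·20.2²·0.71 + 3²·3.1²·0.87 + 16.1²·0.70 + 2²·7.3²·0.91] + 2043.69 = 1609.5 + 2043.69 = 3653.19.
Reliability = 3653.19 / 4234.71 = 0.863.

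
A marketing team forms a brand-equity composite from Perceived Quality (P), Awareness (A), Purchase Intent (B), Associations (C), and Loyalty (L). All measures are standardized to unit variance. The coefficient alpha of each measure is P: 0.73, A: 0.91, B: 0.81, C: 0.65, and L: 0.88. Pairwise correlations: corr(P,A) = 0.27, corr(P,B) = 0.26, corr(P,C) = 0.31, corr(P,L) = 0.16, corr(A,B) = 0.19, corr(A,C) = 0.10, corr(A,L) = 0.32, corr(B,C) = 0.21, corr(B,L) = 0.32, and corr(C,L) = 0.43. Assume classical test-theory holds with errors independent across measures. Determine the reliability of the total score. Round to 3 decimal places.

0.899

Var(P+A+B+C+L) = 5 + 2·[0.27 + 0.26 + 0.31 + 0.16 + 0.19 + 0.10 + 0.32 + 0.21 + 0.32 + 0.43] = 5 + 5.14 = 10.14.
With uncorrelated errors the cross-covariances are all true-score covariance, so they carry over unchanged; only the diagonal terms shrink to ρᵢσᵢ².
True-score variance = [0.73 + 0.91 + 0.81 + 0.65 + 0.88] + 5.14 = 3.98 + 5.14 = 9.12.
Reliability = 9.12 / 10.14 = 0.899.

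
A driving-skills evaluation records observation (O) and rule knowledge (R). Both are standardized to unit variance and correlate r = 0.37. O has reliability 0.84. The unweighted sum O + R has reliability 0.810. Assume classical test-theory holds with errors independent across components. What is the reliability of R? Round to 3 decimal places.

Var(O+R) = 2 + 2·0.37 = 2.740.
True-score variance = ρ_O + ρ_R + 2·0.37, so 0.810 = (0.84 + ρ_R + 0.74) / 2.740.
ρ_R = 0.810·2.740 − 0.84 − 0.74 = 0.639.

0.639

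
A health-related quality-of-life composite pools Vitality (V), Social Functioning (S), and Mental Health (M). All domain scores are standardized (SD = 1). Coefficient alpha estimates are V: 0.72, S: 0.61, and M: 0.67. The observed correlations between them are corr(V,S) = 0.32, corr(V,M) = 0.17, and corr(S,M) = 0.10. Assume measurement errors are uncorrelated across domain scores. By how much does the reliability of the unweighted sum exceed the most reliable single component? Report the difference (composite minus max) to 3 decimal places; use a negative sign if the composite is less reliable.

0.041

Var(sum) = 3 + 1.18 = 4.18; true-score variance = 2 + 1.18 = 3.18; composite reliability = 0.7608.
Max component reliability = 0.7200.
Difference = 0.7608 − 0.7200 = 0.041.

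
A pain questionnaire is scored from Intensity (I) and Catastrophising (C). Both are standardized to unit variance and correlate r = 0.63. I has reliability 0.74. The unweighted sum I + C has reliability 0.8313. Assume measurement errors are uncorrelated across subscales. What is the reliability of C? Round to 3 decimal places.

Var(I+C) = 2 + 2·0.63 = 3.260.
True-score variance = ρ_I + ρ_C + 2·0.63, so 0.8313 = (0.74 + ρ_C + 1.26) / 3.260.
ρ_C = 0.8313·3.260 − 0.74 − 1.26 = 0.710.

0.710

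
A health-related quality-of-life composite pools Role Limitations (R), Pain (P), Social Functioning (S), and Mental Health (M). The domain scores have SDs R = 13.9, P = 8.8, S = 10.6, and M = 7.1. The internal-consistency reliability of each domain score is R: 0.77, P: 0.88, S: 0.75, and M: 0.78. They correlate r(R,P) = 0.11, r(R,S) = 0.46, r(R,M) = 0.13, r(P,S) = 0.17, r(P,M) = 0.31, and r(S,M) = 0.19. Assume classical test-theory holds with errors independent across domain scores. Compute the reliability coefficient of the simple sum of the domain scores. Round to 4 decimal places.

0.8711

Var(R+P+S+M) = 13.9² + 8.8² + 10.6² + 7.1² + 2·[13.9·8.8·0.11 + 13.9·10.6·0.46 + 13.9·7.1·0.13 + 8.8·10.6·0.17 + 8.8·7.1·0.31 + 10.6·7.1·0.19] = 433.42 + 287.174 = 720.594.
With uncorrelated errors the cross-covariances are all true-score covariance, so they carry over unchanged; only the diagonal terms shrink to ρᵢσᵢ².
True-score variance = [13.9²·0.77 + 8.8²·0.88 + 10.6²·0.75 + 7.1²·0.78] + 287.174 = 340.509 + 287.174 = 627.683.
Reliability = 627.683 / 720.594 = 0.8711.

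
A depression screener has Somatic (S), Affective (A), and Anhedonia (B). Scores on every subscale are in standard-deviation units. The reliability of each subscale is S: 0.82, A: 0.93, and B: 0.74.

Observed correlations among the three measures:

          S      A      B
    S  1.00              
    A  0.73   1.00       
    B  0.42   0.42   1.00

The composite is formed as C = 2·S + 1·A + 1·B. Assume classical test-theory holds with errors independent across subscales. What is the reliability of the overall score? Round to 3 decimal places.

0.908

Var(C) = 2² + 1 + 1 + 2·[2·0.73 + 2·0.42 + 0.42] = 6 + 5.44 = 11.44.
Because errors are independent across components, Cov(Tᵢ,Tⱼ) = Cov(Xᵢ,Xⱼ); the off-diagonal part of the true-score variance is the same as above.
True-score variance = [2²·0.82 + 0.93 + 0.74] + 5.44 = 4.95 + 5.44 = 10.39.
Reliability = 10.39 / 11.44 = 0.908.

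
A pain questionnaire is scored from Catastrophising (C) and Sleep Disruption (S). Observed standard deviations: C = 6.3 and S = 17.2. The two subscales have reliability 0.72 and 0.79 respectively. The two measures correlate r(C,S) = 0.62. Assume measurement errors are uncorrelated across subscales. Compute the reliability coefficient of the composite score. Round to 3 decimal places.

0.844

Var(C+S) = 6.3² + 17.2² + 2·[6.3·17.2·0.62] = 335.53 + 134.366 = 469.896.
With uncorrelated errors the cross-covariances are all true-score covariance, so they carry over unchanged; only the diagonal terms shrink to ρᵢσᵢ².
True-score variance = [6.3²·0.72 + 17.2²·0.79] + 134.366 = 262.29 + 134.366 = 396.657.
Reliability = 396.657 / 469.896 = 0.844.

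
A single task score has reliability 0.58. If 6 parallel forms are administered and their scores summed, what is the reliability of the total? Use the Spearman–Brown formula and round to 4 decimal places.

ρ_k = kρ / (1 + (k−1)ρ) = 6·0.58 / (1 + 5·0.58) = 3.480 / 3.900 = 0.8923.

0.8923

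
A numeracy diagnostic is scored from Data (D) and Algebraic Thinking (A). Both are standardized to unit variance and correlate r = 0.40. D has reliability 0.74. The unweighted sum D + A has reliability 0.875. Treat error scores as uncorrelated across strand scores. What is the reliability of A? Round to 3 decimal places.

0.910

Var(D+A) = 2 + 2·0.40 = 2.800.
True-score variance = ρ_D + ρ_A + 2·0.40, so 0.875 = (0.74 + ρ_A + 0.80) / 2.800.
ρ_A = 0.875·2.800 − 0.74 − 0.80 = 0.910.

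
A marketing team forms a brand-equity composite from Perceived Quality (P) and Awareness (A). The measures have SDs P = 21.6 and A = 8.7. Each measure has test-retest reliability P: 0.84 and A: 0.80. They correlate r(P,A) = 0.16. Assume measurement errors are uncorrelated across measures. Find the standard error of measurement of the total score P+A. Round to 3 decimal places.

Var(total) = 542.25 + 60.1344 = 602.384.
True-score variance = 452.462 + 60.1344 = 512.597, so reliability = 0.8509.
Error variance = 602.384 − 512.597 = 89.7876; SEM = √89.7876 = 9.476.

9.476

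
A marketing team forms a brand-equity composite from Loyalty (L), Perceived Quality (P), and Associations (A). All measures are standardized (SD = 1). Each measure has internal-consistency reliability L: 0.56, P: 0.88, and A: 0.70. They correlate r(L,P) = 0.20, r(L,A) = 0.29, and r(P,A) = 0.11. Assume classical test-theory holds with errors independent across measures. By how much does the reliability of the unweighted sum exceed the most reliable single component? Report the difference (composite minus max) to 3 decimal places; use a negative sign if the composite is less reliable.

-0.085

Var(sum) = 3 + 1.2 = 4.2; true-score variance = 2.14 + 1.2 = 3.34; composite reliability = 0.7952.
Max component reliability = 0.8800.
Difference = 0.7952 − 0.8800 = -0.085.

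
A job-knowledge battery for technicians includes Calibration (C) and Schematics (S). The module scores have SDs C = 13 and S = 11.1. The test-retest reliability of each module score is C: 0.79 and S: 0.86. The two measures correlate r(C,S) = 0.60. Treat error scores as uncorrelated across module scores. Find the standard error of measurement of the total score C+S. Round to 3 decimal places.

7.262

Var(total) = 292.21 + 173.16 = 465.37.
True-score variance = 239.471 + 173.16 = 412.631, so reliability = 0.8867.
Error variance = 465.37 − 412.631 = 52.7394; SEM = √52.7394 = 7.262.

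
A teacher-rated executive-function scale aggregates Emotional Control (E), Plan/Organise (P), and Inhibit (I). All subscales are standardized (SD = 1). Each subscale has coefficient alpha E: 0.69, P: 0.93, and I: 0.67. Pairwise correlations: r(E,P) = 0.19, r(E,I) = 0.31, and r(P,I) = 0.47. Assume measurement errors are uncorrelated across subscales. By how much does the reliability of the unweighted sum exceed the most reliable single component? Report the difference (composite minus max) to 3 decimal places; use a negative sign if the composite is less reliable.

-0.074

Var(sum) = 3 + 1.94 = 4.94; true-score variance = 2.29 + 1.94 = 4.23; composite reliability = 0.8563.
Max component reliability = 0.9300.
Difference = 0.8563 − 0.9300 = -0.074.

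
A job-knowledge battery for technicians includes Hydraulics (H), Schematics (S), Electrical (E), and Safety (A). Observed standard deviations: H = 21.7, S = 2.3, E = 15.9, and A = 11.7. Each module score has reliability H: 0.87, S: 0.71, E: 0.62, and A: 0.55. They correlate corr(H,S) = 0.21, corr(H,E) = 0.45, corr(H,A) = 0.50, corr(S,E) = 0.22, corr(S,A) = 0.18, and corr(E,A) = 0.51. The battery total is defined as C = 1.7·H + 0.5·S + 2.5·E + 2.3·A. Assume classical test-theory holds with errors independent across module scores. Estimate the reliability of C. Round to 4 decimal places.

0.8450

Var(C) = 1.7²·21.7² + 0.5²·2.3² + 2.5²·15.9² + 2.3²·11.7² + 2·[0.85·21.7·2.3·0.21 + 4.25·21.7·15.9·0.45 + 3.91·21.7·11.7·0.50 + 1.25·2.3·15.9·0.22 + 1.15·2.3·11.7·0.18 + 5.75·15.9·11.7·0.51] = 3666.41 + 3452.59 = 7118.99.
Because errors are independent across components, Cov(Tᵢ,Tⱼ) = Cov(Xᵢ,Xⱼ); the off-diagonal part of the true-score variance is the same as above.
True-score variance = [1.7²·21.7²·0.87 + 0.5²·2.3²·0.71 + 2.5²·15.9²·0.62 + 2.3²·11.7²·0.55] + 3452.59 = 2562.82 + 3452.59 = 6015.41.
Reliability = 6015.41 / 7118.99 = 0.8450.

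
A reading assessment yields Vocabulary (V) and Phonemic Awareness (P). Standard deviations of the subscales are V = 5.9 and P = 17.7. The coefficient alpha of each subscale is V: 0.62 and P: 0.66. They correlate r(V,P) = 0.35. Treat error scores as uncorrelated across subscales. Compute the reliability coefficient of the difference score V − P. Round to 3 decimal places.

0.565

Var(V−P) = 5.9² + 17.7² − 2·5.9·17.7·0.35 = 348.1 − 73.101 = 274.999.
Under uncorrelated errors the observed covariances equal the true-score covariances, so only the own-variance terms attenuate.
True-score variance = [5.9²·0.62 + 17.7²·0.66] − 73.101 = 228.354 − 73.101 = 155.253.
Reliability = 155.253 / 274.999 = 0.565.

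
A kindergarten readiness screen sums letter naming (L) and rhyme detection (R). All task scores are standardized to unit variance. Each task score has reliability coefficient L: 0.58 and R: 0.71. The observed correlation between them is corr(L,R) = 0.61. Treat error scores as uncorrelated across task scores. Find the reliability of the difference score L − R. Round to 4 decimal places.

Var(L−R) = 1 + 1 − 2·0.61 = 2 − 1.22 = 0.78.
With uncorrelated errors the cross-covariances are all true-score covariance, so they carry over unchanged; only the diagonal terms shrink to ρᵢσᵢ².
True-score variance = [0.58 + 0.71] − 1.22 = 1.29 − 1.22 = 0.07.
Reliability = 0.07 / 0.78 = 0.0897.

0.0897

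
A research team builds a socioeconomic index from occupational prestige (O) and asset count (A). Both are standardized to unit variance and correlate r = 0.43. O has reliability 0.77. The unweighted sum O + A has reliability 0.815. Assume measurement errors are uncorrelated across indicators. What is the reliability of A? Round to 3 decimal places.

Var(O+A) = 2 + 2·0.43 = 2.860.
True-score variance = ρ_O + ρ_A + 2·0.43, so 0.815 = (0.77 + ρ_A + 0.86) / 2.860.
ρ_A = 0.815·2.860 − 0.77 − 0.86 = 0.701.

0.701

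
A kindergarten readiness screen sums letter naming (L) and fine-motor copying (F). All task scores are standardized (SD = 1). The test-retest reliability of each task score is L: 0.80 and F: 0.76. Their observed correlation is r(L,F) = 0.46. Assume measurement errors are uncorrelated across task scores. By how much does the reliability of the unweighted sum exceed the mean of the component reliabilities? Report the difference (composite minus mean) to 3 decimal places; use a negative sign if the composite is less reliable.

0.069

Var(sum) = 2 + 0.92 = 2.92; true-score variance = 1.56 + 0.92 = 2.48; composite reliability = 0.8493.
Mean component reliability = 0.7800.
Difference = 0.8493 − 0.7800 = 0.069.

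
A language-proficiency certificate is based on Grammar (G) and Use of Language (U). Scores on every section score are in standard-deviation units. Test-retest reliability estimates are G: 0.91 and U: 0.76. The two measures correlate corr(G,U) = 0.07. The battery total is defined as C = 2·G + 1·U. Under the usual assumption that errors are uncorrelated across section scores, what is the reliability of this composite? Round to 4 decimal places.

Var(C) = 2² + 1 + 2·[2·0.07] = 5 + 0.28 = 5.28.
With uncorrelated errors the cross-covariances are all true-score covariance, so they carry over unchanged; only the diagonal terms shrink to ρᵢσᵢ².
True-score variance = [2²·0.91 + 0.76] + 0.28 = 4.4 + 0.28 = 4.68.
Reliability = 4.68 / 5.28 = 0.8864.

0.8864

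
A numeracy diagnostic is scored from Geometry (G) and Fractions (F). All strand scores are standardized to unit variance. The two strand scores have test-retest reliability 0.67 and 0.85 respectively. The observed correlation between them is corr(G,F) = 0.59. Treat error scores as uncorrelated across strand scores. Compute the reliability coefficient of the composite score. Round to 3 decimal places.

0.849

Var(G+F) = 2 + 2·[0.59] = 2 + 1.18 = 3.18.
Because errors are independent across components, Cov(Tᵢ,Tⱼ) = Cov(Xᵢ,Xⱼ); the off-diagonal part of the true-score variance is the same as above.
True-score variance = [0.67 + 0.85] + 1.18 = 1.52 + 1.18 = 2.7.
Reliability = 2.7 / 3.18 = 0.849.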